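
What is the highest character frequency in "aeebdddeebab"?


Input: aeebdddeebab
Character counts:
  'a': 2
  'b': 3
  'd': 3
  'e': 4
Maximum frequency: 4

4


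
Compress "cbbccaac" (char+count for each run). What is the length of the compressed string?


Input: cbbccaac
Runs:
  'c' x 1 => "c1"
  'b' x 2 => "b2"
  'c' x 2 => "c2"
  'a' x 2 => "a2"
  'c' x 1 => "c1"
Compressed: "c1b2c2a2c1"
Compressed length: 10

10


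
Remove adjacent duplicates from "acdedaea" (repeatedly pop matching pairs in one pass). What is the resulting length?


Input: acdedaea
Stack-based adjacent duplicate removal:
  Read 'a': push. Stack: a
  Read 'c': push. Stack: ac
  Read 'd': push. Stack: acd
  Read 'e': push. Stack: acde
  Read 'd': push. Stack: acded
  Read 'a': push. Stack: acdeda
  Read 'e': push. Stack: acdedae
  Read 'a': push. Stack: acdedaea
Final stack: "acdedaea" (length 8)

8


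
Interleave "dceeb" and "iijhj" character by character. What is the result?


Interleaving "dceeb" and "iijhj":
  Position 0: 'd' from first, 'i' from second => "di"
  Position 1: 'c' from first, 'i' from second => "ci"
  Position 2: 'e' from first, 'j' from second => "ej"
  Position 3: 'e' from first, 'h' from second => "eh"
  Position 4: 'b' from first, 'j' from second => "bj"
Result: diciejehbj

diciejehbj


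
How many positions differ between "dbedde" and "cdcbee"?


Comparing "dbedde" and "cdcbee" position by position:
  Position 0: 'd' vs 'c' => DIFFER
  Position 1: 'b' vs 'd' => DIFFER
  Position 2: 'e' vs 'c' => DIFFER
  Position 3: 'd' vs 'b' => DIFFER
  Position 4: 'd' vs 'e' => DIFFER
  Position 5: 'e' vs 'e' => same
Positions that differ: 5

5


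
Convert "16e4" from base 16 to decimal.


Input: "16e4" in base 16
Positional expansion:
  Digit '1' (value 1) x 16^3 = 4096
  Digit '6' (value 6) x 16^2 = 1536
  Digit 'e' (value 14) x 16^1 = 224
  Digit '4' (value 4) x 16^0 = 4
Sum = 5860

5860


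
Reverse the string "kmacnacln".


Input: kmacnacln
Reading characters right to left:
  Position 8: 'n'
  Position 7: 'l'
  Position 6: 'c'
  Position 5: 'a'
  Position 4: 'n'
  Position 3: 'c'
  Position 2: 'a'
  Position 1: 'm'
  Position 0: 'k'
Reversed: nlcancamk

nlcancamk


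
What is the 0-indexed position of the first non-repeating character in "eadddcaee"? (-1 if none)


Input: eadddcaee
Character frequencies:
  'a': 2
  'c': 1
  'd': 3
  'e': 3
Scanning left to right for freq == 1:
  Position 0 ('e'): freq=3, skip
  Position 1 ('a'): freq=2, skip
  Position 2 ('d'): freq=3, skip
  Position 3 ('d'): freq=3, skip
  Position 4 ('d'): freq=3, skip
  Position 5 ('c'): unique! => answer = 5

5


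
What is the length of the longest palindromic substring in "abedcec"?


Input: "abedcec"
Checking substrings for palindromes:
  [4:7] "cec" (len 3) => palindrome
Longest palindromic substring: "cec" with length 3

3


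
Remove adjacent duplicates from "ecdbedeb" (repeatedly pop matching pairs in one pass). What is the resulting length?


Input: ecdbedeb
Stack-based adjacent duplicate removal:
  Read 'e': push. Stack: e
  Read 'c': push. Stack: ec
  Read 'd': push. Stack: ecd
  Read 'b': push. Stack: ecdb
  Read 'e': push. Stack: ecdbe
  Read 'd': push. Stack: ecdbed
  Read 'e': push. Stack: ecdbede
  Read 'b': push. Stack: ecdbedeb
Final stack: "ecdbedeb" (length 8)

8


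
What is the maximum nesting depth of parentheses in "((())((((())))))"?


Input: "((())((((())))))"
Tracking depth:
  Position 0 '(': depth becomes 1
  Position 1 '(': depth becomes 2
  Position 2 '(': depth becomes 3
  Position 3 ')': depth becomes 2
  Position 4 ')': depth becomes 1
  Position 5 '(': depth becomes 2
  Position 6 '(': depth becomes 3
  Position 7 '(': depth becomes 4
  Position 8 '(': depth becomes 5
  Position 9 '(': depth becomes 6
  Position 10 ')': depth becomes 5
  Position 11 ')': depth becomes 4
  Position 12 ')': depth becomes 3
  Position 13 ')': depth becomes 2
  Position 14 ')': depth becomes 1
  Position 15 ')': depth becomes 0
Maximum depth reached: 6

6


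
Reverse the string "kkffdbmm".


Input: kkffdbmm
Reading characters right to left:
  Position 7: 'm'
  Position 6: 'm'
  Position 5: 'b'
  Position 4: 'd'
  Position 3: 'f'
  Position 2: 'f'
  Position 1: 'k'
  Position 0: 'k'
Reversed: mmbdffkk

mmbdffkk


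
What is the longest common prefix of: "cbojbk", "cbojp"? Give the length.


Words: cbojbk, cbojp
  Position 0: all 'c' => match
  Position 1: all 'b' => match
  Position 2: all 'o' => match
  Position 3: all 'j' => match
  Position 4: ('b', 'p') => mismatch, stop
LCP = "cboj" (length 4)

4


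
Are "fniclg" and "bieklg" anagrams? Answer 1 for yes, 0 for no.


Strings: "fniclg", "bieklg"
Sorted first:  cfgiln
Sorted second: begikl
Differ at position 0: 'c' vs 'b' => not anagrams

0


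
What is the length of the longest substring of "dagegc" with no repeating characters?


Input: "dagegc"
Sliding window (track last position of each char):
  Position 0 ('d'): window [0,0] length 1 -- new best
  Position 1 ('a'): window [0,1] length 2 -- new best
  Position 2 ('g'): window [0,2] length 3 -- new best
  Position 3 ('e'): window [0,3] length 4 -- new best
  Position 4 ('g'): repeat (last at 2), move window start to 3
  Position 4 ('g'): window [3,4] length 2
  Position 5 ('c'): window [3,5] length 3
Longest substring with no repeats: "dage" with length 4

4


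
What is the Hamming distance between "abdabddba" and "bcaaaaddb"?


Comparing "abdabddba" and "bcaaaaddb" position by position:
  Position 0: 'a' vs 'b' => differ
  Position 1: 'b' vs 'c' => differ
  Position 2: 'd' vs 'a' => differ
  Position 3: 'a' vs 'a' => same
  Position 4: 'b' vs 'a' => differ
  Position 5: 'd' vs 'a' => differ
  Position 6: 'd' vs 'd' => same
  Position 7: 'b' vs 'd' => differ
  Position 8: 'a' vs 'b' => differ
Total differences (Hamming distance): 7

7


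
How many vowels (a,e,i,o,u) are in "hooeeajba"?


Input: hooeeajba
Checking each character:
  'h' at position 0: consonant
  'o' at position 1: vowel (running total: 1)
  'o' at position 2: vowel (running total: 2)
  'e' at position 3: vowel (running total: 3)
  'e' at position 4: vowel (running total: 4)
  'a' at position 5: vowel (running total: 5)
  'j' at position 6: consonant
  'b' at position 7: consonant
  'a' at position 8: vowel (running total: 6)
Total vowels: 6

6


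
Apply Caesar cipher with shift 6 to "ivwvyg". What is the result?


Caesar cipher: shift "ivwvyg" by 6
  'i' (pos 8) + 6 = pos 14 = 'o'
  'v' (pos 21) + 6 = pos 1 = 'b'
  'w' (pos 22) + 6 = pos 2 = 'c'
  'v' (pos 21) + 6 = pos 1 = 'b'
  'y' (pos 24) + 6 = pos 4 = 'e'
  'g' (pos 6) + 6 = pos 12 = 'm'
Result: obcbem

obcbem


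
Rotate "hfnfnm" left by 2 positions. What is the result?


Input: "hfnfnm", rotate left by 2
First 2 characters: "hf"
Remaining characters: "nfnm"
Concatenate remaining + first: "nfnm" + "hf" = "nfnmhf"

nfnmhf


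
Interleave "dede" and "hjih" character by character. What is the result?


Interleaving "dede" and "hjih":
  Position 0: 'd' from first, 'h' from second => "dh"
  Position 1: 'e' from first, 'j' from second => "ej"
  Position 2: 'd' from first, 'i' from second => "di"
  Position 3: 'e' from first, 'h' from second => "eh"
Result: dhejdieh

dhejdieh


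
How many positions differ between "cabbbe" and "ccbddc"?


Comparing "cabbbe" and "ccbddc" position by position:
  Position 0: 'c' vs 'c' => same
  Position 1: 'a' vs 'c' => DIFFER
  Position 2: 'b' vs 'b' => same
  Position 3: 'b' vs 'd' => DIFFER
  Position 4: 'b' vs 'd' => DIFFER
  Position 5: 'e' vs 'c' => DIFFER
Positions that differ: 4

4


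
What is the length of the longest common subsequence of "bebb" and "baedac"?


LCS of "bebb" and "baedac"
DP table:
           b    a    e    d    a    c
      0    0    0    0    0    0    0
  b   0    1    1    1    1    1    1
  e   0    1    1    2    2    2    2
  b   0    1    1    2    2    2    2
  b   0    1    1    2    2    2    2
LCS length = dp[4][6] = 2

2


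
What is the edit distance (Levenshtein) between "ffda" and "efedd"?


Computing edit distance: "ffda" -> "efedd"
DP table:
           e    f    e    d    d
      0    1    2    3    4    5
  f   1    1    1    2    3    4
  f   2    2    1    2    3    4
  d   3    3    2    2    2    3
  a   4    4    3    3    3    3
Edit distance = dp[4][5] = 3

3


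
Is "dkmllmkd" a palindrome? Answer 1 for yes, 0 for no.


Input: dkmllmkd
Reversed: dkmllmkd
  Compare pos 0 ('d') with pos 7 ('d'): match
  Compare pos 1 ('k') with pos 6 ('k'): match
  Compare pos 2 ('m') with pos 5 ('m'): match
  Compare pos 3 ('l') with pos 4 ('l'): match
Result: palindrome

1


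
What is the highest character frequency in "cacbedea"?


Input: cacbedea
Character counts:
  'a': 2
  'b': 1
  'c': 2
  'd': 1
  'e': 2
Maximum frequency: 2

2


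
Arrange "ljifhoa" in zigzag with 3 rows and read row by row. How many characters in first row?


Zigzag "ljifhoa" into 3 rows:
Placing characters:
  'l' => row 0
  'j' => row 1
  'i' => row 2
  'f' => row 1
  'h' => row 0
  'o' => row 1
  'a' => row 2
Rows:
  Row 0: "lh"
  Row 1: "jfo"
  Row 2: "ia"
First row length: 2

2


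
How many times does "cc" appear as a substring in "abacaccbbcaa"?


Searching for "cc" in "abacaccbbcaa"
Scanning each position:
  Position 0: "ab" => no
  Position 1: "ba" => no
  Position 2: "ac" => no
  Position 3: "ca" => no
  Position 4: "ac" => no
  Position 5: "cc" => MATCH
  Position 6: "cb" => no
  Position 7: "bb" => no
  Position 8: "bc" => no
  Position 9: "ca" => no
  Position 10: "aa" => no
Total occurrences: 1

1


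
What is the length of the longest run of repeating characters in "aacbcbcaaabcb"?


Input: "aacbcbcaaabcb"
Scanning for longest run:
  Position 1 ('a'): continues run of 'a', length=2
  Position 2 ('c'): new char, reset run to 1
  Position 3 ('b'): new char, reset run to 1
  Position 4 ('c'): new char, reset run to 1
  Position 5 ('b'): new char, reset run to 1
  Position 6 ('c'): new char, reset run to 1
  Position 7 ('a'): new char, reset run to 1
  Position 8 ('a'): continues run of 'a', length=2
  Position 9 ('a'): continues run of 'a', length=3
  Position 10 ('b'): new char, reset run to 1
  Position 11 ('c'): new char, reset run to 1
  Position 12 ('b'): new char, reset run to 1
Longest run: 'a' with length 3

3


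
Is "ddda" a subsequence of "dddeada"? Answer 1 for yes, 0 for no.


Check if "ddda" is a subsequence of "dddeada"
Greedy scan:
  Position 0 ('d'): matches sub[0] = 'd'
  Position 1 ('d'): matches sub[1] = 'd'
  Position 2 ('d'): matches sub[2] = 'd'
  Position 3 ('e'): no match needed
  Position 4 ('a'): matches sub[3] = 'a'
  Position 5 ('d'): no match needed
  Position 6 ('a'): no match needed
All 4 characters matched => is a subsequence

1


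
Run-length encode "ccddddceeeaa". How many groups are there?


Input: ccddddceeeaa
Scanning for consecutive runs:
  Group 1: 'c' x 2 (positions 0-1)
  Group 2: 'd' x 4 (positions 2-5)
  Group 3: 'c' x 1 (positions 6-6)
  Group 4: 'e' x 3 (positions 7-9)
  Group 5: 'a' x 2 (positions 10-11)
Total groups: 5

5


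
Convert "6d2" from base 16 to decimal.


Input: "6d2" in base 16
Positional expansion:
  Digit '6' (value 6) x 16^2 = 1536
  Digit 'd' (value 13) x 16^1 = 208
  Digit '2' (value 2) x 16^0 = 2
Sum = 1746

1746


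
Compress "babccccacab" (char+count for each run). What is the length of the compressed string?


Input: babccccacab
Runs:
  'b' x 1 => "b1"
  'a' x 1 => "a1"
  'b' x 1 => "b1"
  'c' x 4 => "c4"
  'a' x 1 => "a1"
  'c' x 1 => "c1"
  'a' x 1 => "a1"
  'b' x 1 => "b1"
Compressed: "b1a1b1c4a1c1a1b1"
Compressed length: 16

16


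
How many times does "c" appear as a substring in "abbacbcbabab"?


Searching for "c" in "abbacbcbabab"
Scanning each position:
  Position 0: "a" => no
  Position 1: "b" => no
  Position 2: "b" => no
  Position 3: "a" => no
  Position 4: "c" => MATCH
  Position 5: "b" => no
  Position 6: "c" => MATCH
  Position 7: "b" => no
  Position 8: "a" => no
  Position 9: "b" => no
  Position 10: "a" => no
  Position 11: "b" => no
Total occurrences: 2

2


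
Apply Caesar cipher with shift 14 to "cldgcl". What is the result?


Caesar cipher: shift "cldgcl" by 14
  'c' (pos 2) + 14 = pos 16 = 'q'
  'l' (pos 11) + 14 = pos 25 = 'z'
  'd' (pos 3) + 14 = pos 17 = 'r'
  'g' (pos 6) + 14 = pos 20 = 'u'
  'c' (pos 2) + 14 = pos 16 = 'q'
  'l' (pos 11) + 14 = pos 25 = 'z'
Result: qzruqz

qzruqz


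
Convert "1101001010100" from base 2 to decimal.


Input: "1101001010100" in base 2
Positional expansion:
  Digit '1' (value 1) x 2^12 = 4096
  Digit '1' (value 1) x 2^11 = 2048
  Digit '0' (value 0) x 2^10 = 0
  Digit '1' (value 1) x 2^9 = 512
  Digit '0' (value 0) x 2^8 = 0
  Digit '0' (value 0) x 2^7 = 0
  Digit '1' (value 1) x 2^6 = 64
  Digit '0' (value 0) x 2^5 = 0
  Digit '1' (value 1) x 2^4 = 16
  Digit '0' (value 0) x 2^3 = 0
  Digit '1' (value 1) x 2^2 = 4
  Digit '0' (value 0) x 2^1 = 0
  Digit '0' (value 0) x 2^0 = 0
Sum = 6740

6740


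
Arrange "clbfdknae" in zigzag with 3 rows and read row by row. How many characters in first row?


Zigzag "clbfdknae" into 3 rows:
Placing characters:
  'c' => row 0
  'l' => row 1
  'b' => row 2
  'f' => row 1
  'd' => row 0
  'k' => row 1
  'n' => row 2
  'a' => row 1
  'e' => row 0
Rows:
  Row 0: "cde"
  Row 1: "lfka"
  Row 2: "bn"
First row length: 3

3


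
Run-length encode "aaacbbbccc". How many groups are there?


Input: aaacbbbccc
Scanning for consecutive runs:
  Group 1: 'a' x 3 (positions 0-2)
  Group 2: 'c' x 1 (positions 3-3)
  Group 3: 'b' x 3 (positions 4-6)
  Group 4: 'c' x 3 (positions 7-9)
Total groups: 4

4


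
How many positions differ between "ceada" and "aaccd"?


Comparing "ceada" and "aaccd" position by position:
  Position 0: 'c' vs 'a' => DIFFER
  Position 1: 'e' vs 'a' => DIFFER
  Position 2: 'a' vs 'c' => DIFFER
  Position 3: 'd' vs 'c' => DIFFER
  Position 4: 'a' vs 'd' => DIFFER
Positions that differ: 5

5


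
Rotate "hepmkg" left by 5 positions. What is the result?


Input: "hepmkg", rotate left by 5
First 5 characters: "hepmk"
Remaining characters: "g"
Concatenate remaining + first: "g" + "hepmk" = "ghepmk"

ghepmk


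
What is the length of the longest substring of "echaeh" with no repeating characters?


Input: "echaeh"
Sliding window (track last position of each char):
  Position 0 ('e'): window [0,0] length 1 -- new best
  Position 1 ('c'): window [0,1] length 2 -- new best
  Position 2 ('h'): window [0,2] length 3 -- new best
  Position 3 ('a'): window [0,3] length 4 -- new best
  Position 4 ('e'): repeat (last at 0), move window start to 1
  Position 4 ('e'): window [1,4] length 4
  Position 5 ('h'): repeat (last at 2), move window start to 3
  Position 5 ('h'): window [3,5] length 3
Longest substring with no repeats: "echa" with length 4

4


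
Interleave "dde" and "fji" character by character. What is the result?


Interleaving "dde" and "fji":
  Position 0: 'd' from first, 'f' from second => "df"
  Position 1: 'd' from first, 'j' from second => "dj"
  Position 2: 'e' from first, 'i' from second => "ei"
Result: dfdjei

dfdjei


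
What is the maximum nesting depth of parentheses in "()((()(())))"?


Input: "()((()(())))"
Tracking depth:
  Position 0 '(': depth becomes 1
  Position 1 ')': depth becomes 0
  Position 2 '(': depth becomes 1
  Position 3 '(': depth becomes 2
  Position 4 '(': depth becomes 3
  Position 5 ')': depth becomes 2
  Position 6 '(': depth becomes 3
  Position 7 '(': depth becomes 4
  Position 8 ')': depth becomes 3
  Position 9 ')': depth becomes 2
  Position 10 ')': depth becomes 1
  Position 11 ')': depth becomes 0
Maximum depth reached: 4

4


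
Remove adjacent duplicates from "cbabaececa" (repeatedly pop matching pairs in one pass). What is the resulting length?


Input: cbabaececa
Stack-based adjacent duplicate removal:
  Read 'c': push. Stack: c
  Read 'b': push. Stack: cb
  Read 'a': push. Stack: cba
  Read 'b': push. Stack: cbab
  Read 'a': push. Stack: cbaba
  Read 'e': push. Stack: cbabae
  Read 'c': push. Stack: cbabaec
  Read 'e': push. Stack: cbabaece
  Read 'c': push. Stack: cbabaecec
  Read 'a': push. Stack: cbabaececa
Final stack: "cbabaececa" (length 10)

10


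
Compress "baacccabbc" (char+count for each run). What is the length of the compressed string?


Input: baacccabbc
Runs:
  'b' x 1 => "b1"
  'a' x 2 => "a2"
  'c' x 3 => "c3"
  'a' x 1 => "a1"
  'b' x 2 => "b2"
  'c' x 1 => "c1"
Compressed: "b1a2c3a1b2c1"
Compressed length: 12

12


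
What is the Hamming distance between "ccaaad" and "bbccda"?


Comparing "ccaaad" and "bbccda" position by position:
  Position 0: 'c' vs 'b' => differ
  Position 1: 'c' vs 'b' => differ
  Position 2: 'a' vs 'c' => differ
  Position 3: 'a' vs 'c' => differ
  Position 4: 'a' vs 'd' => differ
  Position 5: 'd' vs 'a' => differ
Total differences (Hamming distance): 6

6


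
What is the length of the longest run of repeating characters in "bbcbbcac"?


Input: "bbcbbcac"
Scanning for longest run:
  Position 1 ('b'): continues run of 'b', length=2
  Position 2 ('c'): new char, reset run to 1
  Position 3 ('b'): new char, reset run to 1
  Position 4 ('b'): continues run of 'b', length=2
  Position 5 ('c'): new char, reset run to 1
  Position 6 ('a'): new char, reset run to 1
  Position 7 ('c'): new char, reset run to 1
Longest run: 'b' with length 2

2


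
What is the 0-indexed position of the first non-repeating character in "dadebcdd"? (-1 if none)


Input: dadebcdd
Character frequencies:
  'a': 1
  'b': 1
  'c': 1
  'd': 4
  'e': 1
Scanning left to right for freq == 1:
  Position 0 ('d'): freq=4, skip
  Position 1 ('a'): unique! => answer = 1

1


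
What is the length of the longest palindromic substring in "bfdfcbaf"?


Input: "bfdfcbaf"
Checking substrings for palindromes:
  [1:4] "fdf" (len 3) => palindrome
Longest palindromic substring: "fdf" with length 3

3


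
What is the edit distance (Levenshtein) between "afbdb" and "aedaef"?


Computing edit distance: "afbdb" -> "aedaef"
DP table:
           a    e    d    a    e    f
      0    1    2    3    4    5    6
  a   1    0    1    2    3    4    5
  f   2    1    1    2    3    4    4
  b   3    2    2    2    3    4    5
  d   4    3    3    2    3    4    5
  b   5    4    4    3    3    4    5
Edit distance = dp[5][6] = 5

5


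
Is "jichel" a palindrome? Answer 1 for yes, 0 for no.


Input: jichel
Reversed: lehcij
  Compare pos 0 ('j') with pos 5 ('l'): MISMATCH
  Compare pos 1 ('i') with pos 4 ('e'): MISMATCH
  Compare pos 2 ('c') with pos 3 ('h'): MISMATCH
Result: not a palindrome

0


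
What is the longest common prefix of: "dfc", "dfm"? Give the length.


Words: dfc, dfm
  Position 0: all 'd' => match
  Position 1: all 'f' => match
  Position 2: ('c', 'm') => mismatch, stop
LCP = "df" (length 2)

2


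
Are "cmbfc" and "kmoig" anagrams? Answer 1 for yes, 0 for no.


Strings: "cmbfc", "kmoig"
Sorted first:  bccfm
Sorted second: gikmo
Differ at position 0: 'b' vs 'g' => not anagrams

0


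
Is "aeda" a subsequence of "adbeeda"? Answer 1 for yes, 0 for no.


Check if "aeda" is a subsequence of "adbeeda"
Greedy scan:
  Position 0 ('a'): matches sub[0] = 'a'
  Position 1 ('d'): no match needed
  Position 2 ('b'): no match needed
  Position 3 ('e'): matches sub[1] = 'e'
  Position 4 ('e'): no match needed
  Position 5 ('d'): matches sub[2] = 'd'
  Position 6 ('a'): matches sub[3] = 'a'
All 4 characters matched => is a subsequence

1


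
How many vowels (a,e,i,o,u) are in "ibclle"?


Input: ibclle
Checking each character:
  'i' at position 0: vowel (running total: 1)
  'b' at position 1: consonant
  'c' at position 2: consonant
  'l' at position 3: consonant
  'l' at position 4: consonant
  'e' at position 5: vowel (running total: 2)
Total vowels: 2

2


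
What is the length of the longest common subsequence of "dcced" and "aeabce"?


LCS of "dcced" and "aeabce"
DP table:
           a    e    a    b    c    e
      0    0    0    0    0    0    0
  d   0    0    0    0    0    0    0
  c   0    0    0    0    0    1    1
  c   0    0    0    0    0    1    1
  e   0    0    1    1    1    1    2
  d   0    0    1    1    1    1    2
LCS length = dp[5][6] = 2

2


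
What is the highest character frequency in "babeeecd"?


Input: babeeecd
Character counts:
  'a': 1
  'b': 2
  'c': 1
  'd': 1
  'e': 3
Maximum frequency: 3

3


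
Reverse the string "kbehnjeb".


Input: kbehnjeb
Reading characters right to left:
  Position 7: 'b'
  Position 6: 'e'
  Position 5: 'j'
  Position 4: 'n'
  Position 3: 'h'
  Position 2: 'e'
  Position 1: 'b'
  Position 0: 'k'
Reversed: bejnhebk

bejnhebk


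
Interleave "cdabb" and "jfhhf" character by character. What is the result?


Interleaving "cdabb" and "jfhhf":
  Position 0: 'c' from first, 'j' from second => "cj"
  Position 1: 'd' from first, 'f' from second => "df"
  Position 2: 'a' from first, 'h' from second => "ah"
  Position 3: 'b' from first, 'h' from second => "bh"
  Position 4: 'b' from first, 'f' from second => "bf"
Result: cjdfahbhbf

cjdfahbhbf


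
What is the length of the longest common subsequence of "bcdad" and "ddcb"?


LCS of "bcdad" and "ddcb"
DP table:
           d    d    c    b
      0    0    0    0    0
  b   0    0    0    0    1
  c   0    0    0    1    1
  d   0    1    1    1    1
  a   0    1    1    1    1
  d   0    1    2    2    2
LCS length = dp[5][4] = 2

2


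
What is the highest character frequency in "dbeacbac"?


Input: dbeacbac
Character counts:
  'a': 2
  'b': 2
  'c': 2
  'd': 1
  'e': 1
Maximum frequency: 2

2


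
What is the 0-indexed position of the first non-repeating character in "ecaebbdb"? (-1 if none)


Input: ecaebbdb
Character frequencies:
  'a': 1
  'b': 3
  'c': 1
  'd': 1
  'e': 2
Scanning left to right for freq == 1:
  Position 0 ('e'): freq=2, skip
  Position 1 ('c'): unique! => answer = 1

1


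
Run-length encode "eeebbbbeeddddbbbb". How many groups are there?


Input: eeebbbbeeddddbbbb
Scanning for consecutive runs:
  Group 1: 'e' x 3 (positions 0-2)
  Group 2: 'b' x 4 (positions 3-6)
  Group 3: 'e' x 2 (positions 7-8)
  Group 4: 'd' x 4 (positions 9-12)
  Group 5: 'b' x 4 (positions 13-16)
Total groups: 5

5


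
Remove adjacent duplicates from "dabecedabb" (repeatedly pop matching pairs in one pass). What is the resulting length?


Input: dabecedabb
Stack-based adjacent duplicate removal:
  Read 'd': push. Stack: d
  Read 'a': push. Stack: da
  Read 'b': push. Stack: dab
  Read 'e': push. Stack: dabe
  Read 'c': push. Stack: dabec
  Read 'e': push. Stack: dabece
  Read 'd': push. Stack: dabeced
  Read 'a': push. Stack: dabeceda
  Read 'b': push. Stack: dabecedab
  Read 'b': matches stack top 'b' => pop. Stack: dabeceda
Final stack: "dabeceda" (length 8)

8


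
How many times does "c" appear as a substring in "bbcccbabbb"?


Searching for "c" in "bbcccbabbb"
Scanning each position:
  Position 0: "b" => no
  Position 1: "b" => no
  Position 2: "c" => MATCH
  Position 3: "c" => MATCH
  Position 4: "c" => MATCH
  Position 5: "b" => no
  Position 6: "a" => no
  Position 7: "b" => no
  Position 8: "b" => no
  Position 9: "b" => no
Total occurrences: 3

3


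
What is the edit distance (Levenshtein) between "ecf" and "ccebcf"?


Computing edit distance: "ecf" -> "ccebcf"
DP table:
           c    c    e    b    c    f
      0    1    2    3    4    5    6
  e   1    1    2    2    3    4    5
  c   2    1    1    2    3    3    4
  f   3    2    2    2    3    4    3
Edit distance = dp[3][6] = 3

3


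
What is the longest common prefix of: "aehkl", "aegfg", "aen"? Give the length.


Words: aehkl, aegfg, aen
  Position 0: all 'a' => match
  Position 1: all 'e' => match
  Position 2: ('h', 'g', 'n') => mismatch, stop
LCP = "ae" (length 2)

2


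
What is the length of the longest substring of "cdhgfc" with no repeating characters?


Input: "cdhgfc"
Sliding window (track last position of each char):
  Position 0 ('c'): window [0,0] length 1 -- new best
  Position 1 ('d'): window [0,1] length 2 -- new best
  Position 2 ('h'): window [0,2] length 3 -- new best
  Position 3 ('g'): window [0,3] length 4 -- new best
  Position 4 ('f'): window [0,4] length 5 -- new best
  Position 5 ('c'): repeat (last at 0), move window start to 1
  Position 5 ('c'): window [1,5] length 5
Longest substring with no repeats: "cdhgf" with length 5

5


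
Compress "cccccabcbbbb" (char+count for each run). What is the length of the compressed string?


Input: cccccabcbbbb
Runs:
  'c' x 5 => "c5"
  'a' x 1 => "a1"
  'b' x 1 => "b1"
  'c' x 1 => "c1"
  'b' x 4 => "b4"
Compressed: "c5a1b1c1b4"
Compressed length: 10

10


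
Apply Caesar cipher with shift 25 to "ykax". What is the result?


Caesar cipher: shift "ykax" by 25
  'y' (pos 24) + 25 = pos 23 = 'x'
  'k' (pos 10) + 25 = pos 9 = 'j'
  'a' (pos 0) + 25 = pos 25 = 'z'
  'x' (pos 23) + 25 = pos 22 = 'w'
Result: xjzw

xjzw


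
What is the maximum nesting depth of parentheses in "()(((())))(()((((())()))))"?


Input: "()(((())))(()((((())()))))"
Tracking depth:
  Position 0 '(': depth becomes 1
  Position 1 ')': depth becomes 0
  Position 2 '(': depth becomes 1
  Position 3 '(': depth becomes 2
  Position 4 '(': depth becomes 3
  Position 5 '(': depth becomes 4
  Position 6 ')': depth becomes 3
  Position 7 ')': depth becomes 2
  Position 8 ')': depth becomes 1
  Position 9 ')': depth becomes 0
  Position 10 '(': depth becomes 1
  Position 11 '(': depth becomes 2
  Position 12 ')': depth becomes 1
  Position 13 '(': depth becomes 2
  Position 14 '(': depth becomes 3
  Position 15 '(': depth becomes 4
  Position 16 '(': depth becomes 5
  Position 17 '(': depth becomes 6
  Position 18 ')': depth becomes 5
  Position 19 ')': depth becomes 4
  Position 20 '(': depth becomes 5
  Position 21 ')': depth becomes 4
  Position 22 ')': depth becomes 3
  Position 23 ')': depth becomes 2
  Position 24 ')': depth becomes 1
  Position 25 ')': depth becomes 0
Maximum depth reached: 6

6


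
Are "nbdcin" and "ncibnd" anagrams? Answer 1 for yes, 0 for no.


Strings: "nbdcin", "ncibnd"
Sorted first:  bcdinn
Sorted second: bcdinn
Sorted forms match => anagrams

1


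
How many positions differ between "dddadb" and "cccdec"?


Comparing "dddadb" and "cccdec" position by position:
  Position 0: 'd' vs 'c' => DIFFER
  Position 1: 'd' vs 'c' => DIFFER
  Position 2: 'd' vs 'c' => DIFFER
  Position 3: 'a' vs 'd' => DIFFER
  Position 4: 'd' vs 'e' => DIFFER
  Position 5: 'b' vs 'c' => DIFFER
Positions that differ: 6

6


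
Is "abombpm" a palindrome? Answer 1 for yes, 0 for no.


Input: abombpm
Reversed: mpbmoba
  Compare pos 0 ('a') with pos 6 ('m'): MISMATCH
  Compare pos 1 ('b') with pos 5 ('p'): MISMATCH
  Compare pos 2 ('o') with pos 4 ('b'): MISMATCH
Result: not a palindrome

0


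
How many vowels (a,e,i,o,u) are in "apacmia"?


Input: apacmia
Checking each character:
  'a' at position 0: vowel (running total: 1)
  'p' at position 1: consonant
  'a' at position 2: vowel (running total: 2)
  'c' at position 3: consonant
  'm' at position 4: consonant
  'i' at position 5: vowel (running total: 3)
  'a' at position 6: vowel (running total: 4)
Total vowels: 4

4


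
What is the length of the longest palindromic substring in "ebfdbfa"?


Input: "ebfdbfa"
Checking substrings for palindromes:
  No multi-char palindromic substrings found
Longest palindromic substring: "e" with length 1

1


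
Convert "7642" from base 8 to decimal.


Input: "7642" in base 8
Positional expansion:
  Digit '7' (value 7) x 8^3 = 3584
  Digit '6' (value 6) x 8^2 = 384
  Digit '4' (value 4) x 8^1 = 32
  Digit '2' (value 2) x 8^0 = 2
Sum = 4002

4002


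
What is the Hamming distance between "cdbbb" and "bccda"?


Comparing "cdbbb" and "bccda" position by position:
  Position 0: 'c' vs 'b' => differ
  Position 1: 'd' vs 'c' => differ
  Position 2: 'b' vs 'c' => differ
  Position 3: 'b' vs 'd' => differ
  Position 4: 'b' vs 'a' => differ
Total differences (Hamming distance): 5

5


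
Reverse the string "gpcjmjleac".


Input: gpcjmjleac
Reading characters right to left:
  Position 9: 'c'
  Position 8: 'a'
  Position 7: 'e'
  Position 6: 'l'
  Position 5: 'j'
  Position 4: 'm'
  Position 3: 'j'
  Position 2: 'c'
  Position 1: 'p'
  Position 0: 'g'
Reversed: caeljmjcpg

caeljmjcpg


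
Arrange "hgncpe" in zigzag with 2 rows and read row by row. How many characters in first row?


Zigzag "hgncpe" into 2 rows:
Placing characters:
  'h' => row 0
  'g' => row 1
  'n' => row 0
  'c' => row 1
  'p' => row 0
  'e' => row 1
Rows:
  Row 0: "hnp"
  Row 1: "gce"
First row length: 3

3


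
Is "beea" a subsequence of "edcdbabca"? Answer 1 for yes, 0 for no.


Check if "beea" is a subsequence of "edcdbabca"
Greedy scan:
  Position 0 ('e'): no match needed
  Position 1 ('d'): no match needed
  Position 2 ('c'): no match needed
  Position 3 ('d'): no match needed
  Position 4 ('b'): matches sub[0] = 'b'
  Position 5 ('a'): no match needed
  Position 6 ('b'): no match needed
  Position 7 ('c'): no match needed
  Position 8 ('a'): no match needed
Only matched 1/4 characters => not a subsequence

0


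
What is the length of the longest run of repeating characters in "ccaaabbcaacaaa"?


Input: "ccaaabbcaacaaa"
Scanning for longest run:
  Position 1 ('c'): continues run of 'c', length=2
  Position 2 ('a'): new char, reset run to 1
  Position 3 ('a'): continues run of 'a', length=2
  Position 4 ('a'): continues run of 'a', length=3
  Position 5 ('b'): new char, reset run to 1
  Position 6 ('b'): continues run of 'b', length=2
  Position 7 ('c'): new char, reset run to 1
  Position 8 ('a'): new char, reset run to 1
  Position 9 ('a'): continues run of 'a', length=2
  Position 10 ('c'): new char, reset run to 1
  Position 11 ('a'): new char, reset run to 1
  Position 12 ('a'): continues run of 'a', length=2
  Position 13 ('a'): continues run of 'a', length=3
Longest run: 'a' with length 3

3


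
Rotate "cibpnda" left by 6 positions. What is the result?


Input: "cibpnda", rotate left by 6
First 6 characters: "cibpnd"
Remaining characters: "a"
Concatenate remaining + first: "a" + "cibpnd" = "acibpnd"

acibpnd


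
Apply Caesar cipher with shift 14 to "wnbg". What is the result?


Caesar cipher: shift "wnbg" by 14
  'w' (pos 22) + 14 = pos 10 = 'k'
  'n' (pos 13) + 14 = pos 1 = 'b'
  'b' (pos 1) + 14 = pos 15 = 'p'
  'g' (pos 6) + 14 = pos 20 = 'u'
Result: kbpu

kbpu


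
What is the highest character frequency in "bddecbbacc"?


Input: bddecbbacc
Character counts:
  'a': 1
  'b': 3
  'c': 3
  'd': 2
  'e': 1
Maximum frequency: 3

3


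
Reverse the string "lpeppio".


Input: lpeppio
Reading characters right to left:
  Position 6: 'o'
  Position 5: 'i'
  Position 4: 'p'
  Position 3: 'p'
  Position 2: 'e'
  Position 1: 'p'
  Position 0: 'l'
Reversed: oippepl

oippepl


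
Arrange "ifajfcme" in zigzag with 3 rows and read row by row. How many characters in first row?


Zigzag "ifajfcme" into 3 rows:
Placing characters:
  'i' => row 0
  'f' => row 1
  'a' => row 2
  'j' => row 1
  'f' => row 0
  'c' => row 1
  'm' => row 2
  'e' => row 1
Rows:
  Row 0: "if"
  Row 1: "fjce"
  Row 2: "am"
First row length: 2

2


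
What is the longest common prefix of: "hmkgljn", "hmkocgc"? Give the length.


Words: hmkgljn, hmkocgc
  Position 0: all 'h' => match
  Position 1: all 'm' => match
  Position 2: all 'k' => match
  Position 3: ('g', 'o') => mismatch, stop
LCP = "hmk" (length 3)

3


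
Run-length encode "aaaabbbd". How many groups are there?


Input: aaaabbbd
Scanning for consecutive runs:
  Group 1: 'a' x 4 (positions 0-3)
  Group 2: 'b' x 3 (positions 4-6)
  Group 3: 'd' x 1 (positions 7-7)
Total groups: 3

3


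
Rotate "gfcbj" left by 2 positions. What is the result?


Input: "gfcbj", rotate left by 2
First 2 characters: "gf"
Remaining characters: "cbj"
Concatenate remaining + first: "cbj" + "gf" = "cbjgf"

cbjgf


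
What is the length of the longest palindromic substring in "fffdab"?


Input: "fffdab"
Checking substrings for palindromes:
  [0:3] "fff" (len 3) => palindrome
  [0:2] "ff" (len 2) => palindrome
  [1:3] "ff" (len 2) => palindrome
Longest palindromic substring: "fff" with length 3

3


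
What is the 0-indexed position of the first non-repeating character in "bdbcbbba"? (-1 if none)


Input: bdbcbbba
Character frequencies:
  'a': 1
  'b': 5
  'c': 1
  'd': 1
Scanning left to right for freq == 1:
  Position 0 ('b'): freq=5, skip
  Position 1 ('d'): unique! => answer = 1

1


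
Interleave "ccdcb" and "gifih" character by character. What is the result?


Interleaving "ccdcb" and "gifih":
  Position 0: 'c' from first, 'g' from second => "cg"
  Position 1: 'c' from first, 'i' from second => "ci"
  Position 2: 'd' from first, 'f' from second => "df"
  Position 3: 'c' from first, 'i' from second => "ci"
  Position 4: 'b' from first, 'h' from second => "bh"
Result: cgcidfcibh

cgcidfcibh


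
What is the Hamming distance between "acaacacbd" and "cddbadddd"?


Comparing "acaacacbd" and "cddbadddd" position by position:
  Position 0: 'a' vs 'c' => differ
  Position 1: 'c' vs 'd' => differ
  Position 2: 'a' vs 'd' => differ
  Position 3: 'a' vs 'b' => differ
  Position 4: 'c' vs 'a' => differ
  Position 5: 'a' vs 'd' => differ
  Position 6: 'c' vs 'd' => differ
  Position 7: 'b' vs 'd' => differ
  Position 8: 'd' vs 'd' => same
Total differences (Hamming distance): 8

8


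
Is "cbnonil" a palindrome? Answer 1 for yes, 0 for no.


Input: cbnonil
Reversed: linonbc
  Compare pos 0 ('c') with pos 6 ('l'): MISMATCH
  Compare pos 1 ('b') with pos 5 ('i'): MISMATCH
  Compare pos 2 ('n') with pos 4 ('n'): match
Result: not a palindrome

0


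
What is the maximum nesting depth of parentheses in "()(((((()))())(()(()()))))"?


Input: "()(((((()))())(()(()()))))"
Tracking depth:
  Position 0 '(': depth becomes 1
  Position 1 ')': depth becomes 0
  Position 2 '(': depth becomes 1
  Position 3 '(': depth becomes 2
  Position 4 '(': depth becomes 3
  Position 5 '(': depth becomes 4
  Position 6 '(': depth becomes 5
  Position 7 '(': depth becomes 6
  Position 8 ')': depth becomes 5
  Position 9 ')': depth becomes 4
  Position 10 ')': depth becomes 3
  Position 11 '(': depth becomes 4
  Position 12 ')': depth becomes 3
  Position 13 ')': depth becomes 2
  Position 14 '(': depth becomes 3
  Position 15 '(': depth becomes 4
  Position 16 ')': depth becomes 3
  Position 17 '(': depth becomes 4
  Position 18 '(': depth becomes 5
  Position 19 ')': depth becomes 4
  Position 20 '(': depth becomes 5
  Position 21 ')': depth becomes 4
  Position 22 ')': depth becomes 3
  Position 23 ')': depth becomes 2
  Position 24 ')': depth becomes 1
  Position 25 ')': depth becomes 0
Maximum depth reached: 6

6


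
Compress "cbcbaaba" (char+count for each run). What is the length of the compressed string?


Input: cbcbaaba
Runs:
  'c' x 1 => "c1"
  'b' x 1 => "b1"
  'c' x 1 => "c1"
  'b' x 1 => "b1"
  'a' x 2 => "a2"
  'b' x 1 => "b1"
  'a' x 1 => "a1"
Compressed: "c1b1c1b1a2b1a1"
Compressed length: 14

14


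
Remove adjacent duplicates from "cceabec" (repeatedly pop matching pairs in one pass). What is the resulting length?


Input: cceabec
Stack-based adjacent duplicate removal:
  Read 'c': push. Stack: c
  Read 'c': matches stack top 'c' => pop. Stack: (empty)
  Read 'e': push. Stack: e
  Read 'a': push. Stack: ea
  Read 'b': push. Stack: eab
  Read 'e': push. Stack: eabe
  Read 'c': push. Stack: eabec
Final stack: "eabec" (length 5)

5


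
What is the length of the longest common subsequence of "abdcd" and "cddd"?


LCS of "abdcd" and "cddd"
DP table:
           c    d    d    d
      0    0    0    0    0
  a   0    0    0    0    0
  b   0    0    0    0    0
  d   0    0    1    1    1
  c   0    1    1    1    1
  d   0    1    2    2    2
LCS length = dp[5][4] = 2

2


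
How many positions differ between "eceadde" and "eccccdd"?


Comparing "eceadde" and "eccccdd" position by position:
  Position 0: 'e' vs 'e' => same
  Position 1: 'c' vs 'c' => same
  Position 2: 'e' vs 'c' => DIFFER
  Position 3: 'a' vs 'c' => DIFFER
  Position 4: 'd' vs 'c' => DIFFER
  Position 5: 'd' vs 'd' => same
  Position 6: 'e' vs 'd' => DIFFER
Positions that differ: 4

4


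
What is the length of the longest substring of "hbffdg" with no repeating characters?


Input: "hbffdg"
Sliding window (track last position of each char):
  Position 0 ('h'): window [0,0] length 1 -- new best
  Position 1 ('b'): window [0,1] length 2 -- new best
  Position 2 ('f'): window [0,2] length 3 -- new best
  Position 3 ('f'): repeat (last at 2), move window start to 3
  Position 3 ('f'): window [3,3] length 1
  Position 4 ('d'): window [3,4] length 2
  Position 5 ('g'): window [3,5] length 3
Longest substring with no repeats: "hbf" with length 3

3


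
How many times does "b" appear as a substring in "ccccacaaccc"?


Searching for "b" in "ccccacaaccc"
Scanning each position:
  Position 0: "c" => no
  Position 1: "c" => no
  Position 2: "c" => no
  Position 3: "c" => no
  Position 4: "a" => no
  Position 5: "c" => no
  Position 6: "a" => no
  Position 7: "a" => no
  Position 8: "c" => no
  Position 9: "c" => no
  Position 10: "c" => no
Total occurrences: 0

0


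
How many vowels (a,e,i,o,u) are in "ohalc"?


Input: ohalc
Checking each character:
  'o' at position 0: vowel (running total: 1)
  'h' at position 1: consonant
  'a' at position 2: vowel (running total: 2)
  'l' at position 3: consonant
  'c' at position 4: consonant
Total vowels: 2

2


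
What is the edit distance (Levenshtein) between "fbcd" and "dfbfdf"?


Computing edit distance: "fbcd" -> "dfbfdf"
DP table:
           d    f    b    f    d    f
      0    1    2    3    4    5    6
  f   1    1    1    2    3    4    5
  b   2    2    2    1    2    3    4
  c   3    3    3    2    2    3    4
  d   4    3    4    3    3    2    3
Edit distance = dp[4][6] = 3

3


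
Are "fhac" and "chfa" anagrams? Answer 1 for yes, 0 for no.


Strings: "fhac", "chfa"
Sorted first:  acfh
Sorted second: acfh
Sorted forms match => anagrams

1


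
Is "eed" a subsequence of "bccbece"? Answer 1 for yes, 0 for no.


Check if "eed" is a subsequence of "bccbece"
Greedy scan:
  Position 0 ('b'): no match needed
  Position 1 ('c'): no match needed
  Position 2 ('c'): no match needed
  Position 3 ('b'): no match needed
  Position 4 ('e'): matches sub[0] = 'e'
  Position 5 ('c'): no match needed
  Position 6 ('e'): matches sub[1] = 'e'
Only matched 2/3 characters => not a subsequence

0


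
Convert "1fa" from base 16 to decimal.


Input: "1fa" in base 16
Positional expansion:
  Digit '1' (value 1) x 16^2 = 256
  Digit 'f' (value 15) x 16^1 = 240
  Digit 'a' (value 10) x 16^0 = 10
Sum = 506

506


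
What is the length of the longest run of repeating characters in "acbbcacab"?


Input: "acbbcacab"
Scanning for longest run:
  Position 1 ('c'): new char, reset run to 1
  Position 2 ('b'): new char, reset run to 1
  Position 3 ('b'): continues run of 'b', length=2
  Position 4 ('c'): new char, reset run to 1
  Position 5 ('a'): new char, reset run to 1
  Position 6 ('c'): new char, reset run to 1
  Position 7 ('a'): new char, reset run to 1
  Position 8 ('b'): new char, reset run to 1
Longest run: 'b' with length 2

2


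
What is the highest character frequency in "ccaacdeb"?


Input: ccaacdeb
Character counts:
  'a': 2
  'b': 1
  'c': 3
  'd': 1
  'e': 1
Maximum frequency: 3

3


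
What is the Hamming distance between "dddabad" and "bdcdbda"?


Comparing "dddabad" and "bdcdbda" position by position:
  Position 0: 'd' vs 'b' => differ
  Position 1: 'd' vs 'd' => same
  Position 2: 'd' vs 'c' => differ
  Position 3: 'a' vs 'd' => differ
  Position 4: 'b' vs 'b' => same
  Position 5: 'a' vs 'd' => differ
  Position 6: 'd' vs 'a' => differ
Total differences (Hamming distance): 5

5
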